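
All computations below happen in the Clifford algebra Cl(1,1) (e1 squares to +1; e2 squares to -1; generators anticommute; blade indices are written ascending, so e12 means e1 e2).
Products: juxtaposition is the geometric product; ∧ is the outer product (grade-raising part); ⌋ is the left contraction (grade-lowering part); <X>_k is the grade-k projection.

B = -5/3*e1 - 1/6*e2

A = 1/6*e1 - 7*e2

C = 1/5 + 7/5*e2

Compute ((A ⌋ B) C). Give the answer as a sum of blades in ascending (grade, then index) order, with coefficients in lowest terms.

step 1: -13/9
step 2: -13/45 - 91/45*e2
Answer: -13/45 - 91/45*e2


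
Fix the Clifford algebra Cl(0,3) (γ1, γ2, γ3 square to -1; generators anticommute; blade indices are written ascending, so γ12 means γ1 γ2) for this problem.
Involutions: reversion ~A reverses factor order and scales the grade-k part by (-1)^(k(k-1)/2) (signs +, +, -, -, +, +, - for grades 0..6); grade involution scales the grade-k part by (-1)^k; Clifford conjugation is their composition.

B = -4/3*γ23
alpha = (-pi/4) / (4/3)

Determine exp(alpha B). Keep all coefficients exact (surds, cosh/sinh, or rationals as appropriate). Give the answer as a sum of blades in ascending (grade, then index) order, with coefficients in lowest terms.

B^2 = (-4/3)^2*(γ23)^2 = 16/9*(-1) = -16/9 (a basis 2-blade squares to minus the product of its generators' squares).
B^2 = -16/9 — since the square is negative, the closed form is circular: l = 4/3, alpha*l = -pi/4, so exp(alpha B) = cos(-pi/4) + (sin(-pi/4)/(4/3))*B = sqrt(2)/2 + (-3*sqrt(2)/8)*B.
Answer: sqrt(2)/2 + sqrt(2)/2*γ23


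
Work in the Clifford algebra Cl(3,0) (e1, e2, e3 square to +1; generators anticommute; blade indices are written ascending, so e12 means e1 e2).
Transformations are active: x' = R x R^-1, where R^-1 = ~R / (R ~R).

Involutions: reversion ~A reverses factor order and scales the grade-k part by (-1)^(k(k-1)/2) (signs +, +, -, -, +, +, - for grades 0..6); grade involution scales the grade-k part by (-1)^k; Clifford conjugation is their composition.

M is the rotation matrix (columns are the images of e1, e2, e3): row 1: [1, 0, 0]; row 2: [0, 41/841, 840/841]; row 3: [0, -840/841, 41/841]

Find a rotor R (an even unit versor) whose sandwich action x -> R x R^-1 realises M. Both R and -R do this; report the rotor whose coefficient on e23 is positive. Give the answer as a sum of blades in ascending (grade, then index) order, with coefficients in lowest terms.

Method: write R = a + b12*e12 + b13*e13 + b23*e23 with a^2 + b12^2 + b13^2 + b23^2 = 1 (so R^-1 = ~R). Expanding the columns R e_j ~R gives tr M = 4a^2 - 1 and, from the antisymmetric part, M21 - M12 = -4a*b12, M13 - M31 = 4a*b13, M32 - M23 = -4a*b23.
Here tr M = 923/841, so a^2 = (1 + tr M)/4 = 441/841 and a = ±21/29. Taking a = 21/29: M21 - M12 = 0, M13 - M31 = 0, M32 - M23 = -1680/841, giving b12 = 0, b13 = 0, b23 = 20/29, i.e. R = 21/29 + 20/29*e23.
Its e23 coefficient is already positive.
Answer: 21/29 + 20/29*e23. Note: both R and -R realise this M (trace 923/841); the covering map identifies them, and the e23-coefficient sign is the tie-breaker.


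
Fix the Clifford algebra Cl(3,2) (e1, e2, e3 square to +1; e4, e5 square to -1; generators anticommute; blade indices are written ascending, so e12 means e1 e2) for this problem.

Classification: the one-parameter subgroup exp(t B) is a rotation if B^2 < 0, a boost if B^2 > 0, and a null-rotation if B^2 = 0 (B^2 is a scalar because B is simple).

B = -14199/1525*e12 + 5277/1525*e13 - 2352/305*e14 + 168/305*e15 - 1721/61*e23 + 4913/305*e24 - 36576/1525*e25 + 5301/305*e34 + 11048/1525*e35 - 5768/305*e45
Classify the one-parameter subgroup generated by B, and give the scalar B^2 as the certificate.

B^2 term by term: the squares give (-14199/1525)^2*(e12)^2 + (5277/1525)^2*(e13)^2 + (-2352/305)^2*(e14)^2 + (168/305)^2*(e15)^2 + (-1721/61)^2*(e23)^2 + (4913/305)^2*(e24)^2 + (-36576/1525)^2*(e25)^2 + (5301/305)^2*(e34)^2 + (11048/1525)^2*(e35)^2 + (-5768/305)^2*(e45)^2 = 201611601/2325625*(-1) + 27846729/2325625*(-1) + 5531904/93025*(+1) + 28224/93025*(+1) + 2961841/3721*(-1) + 24137569/93025*(+1) + 1337803776/2325625*(+1) + 28100601/93025*(+1) + 122058304/2325625*(+1) + 33269824/93025*(-1) = -81/25 (each basis 2-blade squares to minus the product of its generators' squares); cross terms between blades sharing an index anticommute and cancel; the commuting (index-disjoint) pairs give grade-4 terms 2*c*c'*(blade product), which cancel blade by blade — e1234: -150537798/465125 - 51851802/465125 + 8095584/18605 = 0; e1235: -313741104/2325625 + 386023104/2325625 - 578256/18605 = 0; e1245: 163799664/465125 - 172053504/465125 + 1650768/93025 = 0; e1345: -60875472/465125 + 51969792/465125 + 1781136/93025 = 0; e2345: 19853456/18605 - 108557648/465125 - 387778752/465125 = 0 — confirming B is simple. So B^2 = -81/25.
Answer: rotation, certificate B^2 = -81/25. Why this suffices: the scalar -81/25 survives any versor conjugation, so its sign alone determines the class however B is presented.


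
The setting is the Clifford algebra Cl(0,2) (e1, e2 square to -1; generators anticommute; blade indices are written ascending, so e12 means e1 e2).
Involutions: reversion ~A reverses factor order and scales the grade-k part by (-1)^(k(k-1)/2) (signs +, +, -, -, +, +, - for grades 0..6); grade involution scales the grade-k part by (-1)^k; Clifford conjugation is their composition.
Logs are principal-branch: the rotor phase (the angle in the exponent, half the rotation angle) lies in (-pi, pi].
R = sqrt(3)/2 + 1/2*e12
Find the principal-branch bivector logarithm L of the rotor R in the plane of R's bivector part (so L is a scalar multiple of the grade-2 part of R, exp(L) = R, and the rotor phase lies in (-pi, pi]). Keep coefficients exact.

The scalar part of R is sqrt(3)/2, so the principal-branch rotor phase is pinned; divide the bivector part by its sine to get the unit plane — L is the phase times that plane.
Concretely: cos(phase) = sqrt(3)/2 gives phase = ±pi/6, and since phase/sin(phase) is even the sign is immaterial: L = (phase/sin(phase)) * <R>_2 = (pi/3) * <R>_2.
Answer: pi/6*e12


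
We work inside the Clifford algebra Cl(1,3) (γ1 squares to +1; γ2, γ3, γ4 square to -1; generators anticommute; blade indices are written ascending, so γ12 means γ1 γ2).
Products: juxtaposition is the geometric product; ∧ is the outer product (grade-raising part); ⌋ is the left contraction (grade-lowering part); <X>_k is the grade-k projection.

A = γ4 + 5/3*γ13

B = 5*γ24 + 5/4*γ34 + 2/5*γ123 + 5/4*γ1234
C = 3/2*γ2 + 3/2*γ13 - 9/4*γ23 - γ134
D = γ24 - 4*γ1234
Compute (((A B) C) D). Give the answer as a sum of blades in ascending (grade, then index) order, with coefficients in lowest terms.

step 1: 13/3*γ2 + 5/4*γ3 - 25/12*γ14 - 25/12*γ24 + 5/4*γ123 - 131/15*γ1234
step 2: -13/2 + 75/16*γ1 + 971/240*γ2 + 23/3*γ3 - 25/8*γ4 + 15/8*γ13 - 209/10*γ14 - 15/8*γ23 + 287/20*γ24 - 125/16*γ34 - 53/12*γ123 + 25/8*γ124 + 131/10*γ134 + 583/48*γ1234
step 3: 1027/30 - 25/8*γ1 + 1971/40*γ2 - 25/2*γ3 - 1737/80*γ4 - 1043/20*γ12 - 10861/240*γ13 - 15/2*γ14 + 7313/80*γ23 + γ24 - 15/8*γ34 - 3/5*γ123 + 1697/48*γ124 - 103/5*γ134 - 317/12*γ234 + 193/8*γ1234
Answer: 1027/30 - 25/8*γ1 + 1971/40*γ2 - 25/2*γ3 - 1737/80*γ4 - 1043/20*γ12 - 10861/240*γ13 - 15/2*γ14 + 7313/80*γ23 + γ24 - 15/8*γ34 - 3/5*γ123 + 1697/48*γ124 - 103/5*γ134 - 317/12*γ234 + 193/8*γ1234


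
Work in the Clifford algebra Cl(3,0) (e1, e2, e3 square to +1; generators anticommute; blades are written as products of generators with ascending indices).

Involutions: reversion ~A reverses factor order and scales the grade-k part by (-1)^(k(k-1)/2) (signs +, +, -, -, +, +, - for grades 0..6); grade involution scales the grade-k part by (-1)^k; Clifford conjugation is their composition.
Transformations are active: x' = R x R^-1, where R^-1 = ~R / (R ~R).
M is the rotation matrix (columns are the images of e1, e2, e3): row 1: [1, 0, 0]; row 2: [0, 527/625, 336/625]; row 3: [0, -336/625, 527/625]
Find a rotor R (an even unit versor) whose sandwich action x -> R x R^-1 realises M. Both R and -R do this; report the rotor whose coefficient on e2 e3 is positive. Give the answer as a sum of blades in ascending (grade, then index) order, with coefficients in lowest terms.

Method: write R = a + b12*e1 e2 + b13*e1 e3 + b23*e2 e3 with a^2 + b12^2 + b13^2 + b23^2 = 1 (so R^-1 = ~R). Expanding the columns R e_j ~R gives tr M = 4a^2 - 1 and, from the antisymmetric part, M21 - M12 = -4a*b12, M13 - M31 = 4a*b13, M32 - M23 = -4a*b23.
Here tr M = 1679/625, so a^2 = (1 + tr M)/4 = 576/625 and a = ±24/25. Taking a = 24/25: M21 - M12 = 0, M13 - M31 = 0, M32 - M23 = -672/625, giving b12 = 0, b13 = 0, b23 = 7/25, i.e. R = 24/25 + 7/25*e2 e3.
Its e2 e3 coefficient is already positive.
Answer: 24/25 + 7/25*e2 e3. Note: both R and -R realise this M (trace 1679/625); the covering map identifies them, and the e2 e3-coefficient sign is the tie-breaker.


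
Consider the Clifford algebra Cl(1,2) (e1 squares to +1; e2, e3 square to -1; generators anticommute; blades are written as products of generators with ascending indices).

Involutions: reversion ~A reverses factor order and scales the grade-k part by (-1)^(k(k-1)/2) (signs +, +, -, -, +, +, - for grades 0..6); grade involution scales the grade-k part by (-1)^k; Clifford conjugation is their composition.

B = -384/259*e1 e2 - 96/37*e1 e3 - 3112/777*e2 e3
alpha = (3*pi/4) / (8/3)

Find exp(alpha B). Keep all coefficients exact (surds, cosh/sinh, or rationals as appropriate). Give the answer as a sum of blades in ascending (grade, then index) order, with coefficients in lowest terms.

B^2 term by term: the squares give (-384/259)^2*(e1 e2)^2 + (-96/37)^2*(e1 e3)^2 + (-3112/777)^2*(e2 e3)^2 = 147456/67081*(+1) + 9216/1369*(+1) + 9684544/603729*(-1) = -64/9 (each basis 2-blade squares to minus the product of its generators' squares); cross terms between blades sharing an index anticommute and cancel. So B^2 = -64/9.
B^2 = -64/9 — circular case — the even/odd split gives cos and sin: l = 8/3, alpha*l = 3*pi/4, so exp(alpha B) = cos(3*pi/4) + (sin(3*pi/4)/(8/3))*B = -sqrt(2)/2 + (3*sqrt(2)/16)*B.
Answer: -sqrt(2)/2 - 72*sqrt(2)/259*e1 e2 - 18*sqrt(2)/37*e1 e3 - 389*sqrt(2)/518*e2 e3


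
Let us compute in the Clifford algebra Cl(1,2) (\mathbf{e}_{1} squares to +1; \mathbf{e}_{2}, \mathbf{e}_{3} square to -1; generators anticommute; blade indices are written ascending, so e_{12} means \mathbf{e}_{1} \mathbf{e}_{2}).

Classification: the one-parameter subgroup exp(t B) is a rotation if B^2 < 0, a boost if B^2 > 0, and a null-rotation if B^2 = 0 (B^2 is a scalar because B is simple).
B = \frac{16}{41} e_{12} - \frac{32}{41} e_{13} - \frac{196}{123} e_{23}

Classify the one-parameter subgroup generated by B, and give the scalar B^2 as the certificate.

B^2 term by term: the squares give (\frac{16}{41})^2*(e_{12})^2 + (-\frac{32}{41})^2*(e_{13})^2 + (-\frac{196}{123})^2*(e_{23})^2 = \frac{256}{1681}*(+1) + \frac{1024}{1681}*(+1) + \frac{38416}{15129}*(-1) = -\frac{16}{9} (each basis 2-blade squares to minus the product of its generators' squares); cross terms between blades sharing an index anticommute and cancel. So B^2 = -\frac{16}{9}.
Answer: rotation, certificate B^2 = -\frac{16}{9}. The class reads off the invariant scalar -\frac{16}{9} directly.


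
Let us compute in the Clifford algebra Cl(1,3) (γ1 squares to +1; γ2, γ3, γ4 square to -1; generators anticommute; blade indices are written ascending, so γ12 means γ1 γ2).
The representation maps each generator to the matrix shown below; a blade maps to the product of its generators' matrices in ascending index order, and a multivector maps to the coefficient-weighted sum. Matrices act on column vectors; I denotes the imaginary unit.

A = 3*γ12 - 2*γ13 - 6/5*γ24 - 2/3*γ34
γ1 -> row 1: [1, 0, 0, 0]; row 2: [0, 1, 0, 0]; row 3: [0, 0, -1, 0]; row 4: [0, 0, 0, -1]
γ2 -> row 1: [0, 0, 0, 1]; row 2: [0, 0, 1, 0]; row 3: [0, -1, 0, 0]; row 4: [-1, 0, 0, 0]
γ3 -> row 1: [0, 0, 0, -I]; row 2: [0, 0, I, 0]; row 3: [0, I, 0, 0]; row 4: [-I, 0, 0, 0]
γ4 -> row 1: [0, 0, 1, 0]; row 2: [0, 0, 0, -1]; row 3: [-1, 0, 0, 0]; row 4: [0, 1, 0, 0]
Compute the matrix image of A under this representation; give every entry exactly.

Bivector images (products of the table entries): rho(γ12) = rho(γ1)rho(γ2) = row 1: [0, 0, 0, 1]; row 2: [0, 0, 1, 0]; row 3: [0, 1, 0, 0]; row 4: [1, 0, 0, 0]; rho(γ13) = rho(γ1)rho(γ3) = row 1: [0, 0, 0, -I]; row 2: [0, 0, I, 0]; row 3: [0, -I, 0, 0]; row 4: [I, 0, 0, 0]; rho(γ24) = rho(γ2)rho(γ4) = row 1: [0, 1, 0, 0]; row 2: [-1, 0, 0, 0]; row 3: [0, 0, 0, 1]; row 4: [0, 0, -1, 0]; rho(γ34) = rho(γ3)rho(γ4) = row 1: [0, -I, 0, 0]; row 2: [-I, 0, 0, 0]; row 3: [0, 0, 0, -I]; row 4: [0, 0, -I, 0].
M = (3)*rho(γ12) + (-2)*rho(γ13) + (-6/5)*rho(γ24) + (-2/3)*rho(γ34), summed entrywise:
Answer: row 1: [0, -6/5 + 2*I/3, 0, 3 + 2*I]; row 2: [6/5 + 2*I/3, 0, 3 - 2*I, 0]; row 3: [0, 3 + 2*I, 0, -6/5 + 2*I/3]; row 4: [3 - 2*I, 0, 6/5 + 2*I/3, 0]


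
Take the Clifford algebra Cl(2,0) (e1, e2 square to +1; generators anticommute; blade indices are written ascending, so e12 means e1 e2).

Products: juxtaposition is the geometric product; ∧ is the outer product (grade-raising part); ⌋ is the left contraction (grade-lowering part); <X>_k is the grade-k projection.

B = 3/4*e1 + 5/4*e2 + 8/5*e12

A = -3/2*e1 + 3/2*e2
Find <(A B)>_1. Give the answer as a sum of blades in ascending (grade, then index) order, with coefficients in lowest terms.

step 1: 3/4 - 12/5*e1 - 12/5*e2 - 3*e12
step 2: -12/5*e1 - 12/5*e2
Answer: -12/5*e1 - 12/5*e2


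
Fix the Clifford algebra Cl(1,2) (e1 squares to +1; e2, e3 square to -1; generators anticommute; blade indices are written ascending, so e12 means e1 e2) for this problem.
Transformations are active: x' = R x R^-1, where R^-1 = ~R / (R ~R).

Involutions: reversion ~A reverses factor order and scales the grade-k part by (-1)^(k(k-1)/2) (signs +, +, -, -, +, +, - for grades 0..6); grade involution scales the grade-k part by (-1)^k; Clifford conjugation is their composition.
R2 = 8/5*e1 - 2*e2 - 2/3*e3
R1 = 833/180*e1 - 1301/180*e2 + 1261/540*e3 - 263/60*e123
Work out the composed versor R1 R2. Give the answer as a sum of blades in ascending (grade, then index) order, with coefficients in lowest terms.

Distribute over the terms of R2 (each basis-blade product reordered to ascending indices, repeated generators contracted through their squares):
R1 (8/5*e1) = 1666/225 + 2602/225*e12 - 2522/675*e13 - 526/75*e23
R1 (-2*e2) = -1301/90 - 833/90*e12 + 263/30*e13 + 1261/270*e23
R1 (-2/3*e3) = 1261/810 - 263/90*e12 - 833/270*e13 + 1301/270*e23
Summing the partial products and collecting blades:
Answer: -11126/2025 - 46/75*e12 + 1313/675*e13 + 557/225*e23


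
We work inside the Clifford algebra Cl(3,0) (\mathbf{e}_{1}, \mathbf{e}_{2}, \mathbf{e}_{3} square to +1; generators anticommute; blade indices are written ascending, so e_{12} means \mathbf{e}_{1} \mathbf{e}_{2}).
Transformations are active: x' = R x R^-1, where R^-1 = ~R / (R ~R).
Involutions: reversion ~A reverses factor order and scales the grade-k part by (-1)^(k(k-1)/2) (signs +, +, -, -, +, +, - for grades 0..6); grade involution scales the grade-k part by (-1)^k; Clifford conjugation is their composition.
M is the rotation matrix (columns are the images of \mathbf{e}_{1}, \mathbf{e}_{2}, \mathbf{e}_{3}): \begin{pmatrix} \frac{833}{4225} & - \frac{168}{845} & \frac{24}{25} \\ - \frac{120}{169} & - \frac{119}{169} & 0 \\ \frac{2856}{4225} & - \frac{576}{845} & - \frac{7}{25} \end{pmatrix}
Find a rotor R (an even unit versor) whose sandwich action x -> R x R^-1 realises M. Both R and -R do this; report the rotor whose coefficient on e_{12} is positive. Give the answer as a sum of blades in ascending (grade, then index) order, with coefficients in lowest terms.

Method: write R = a + b12*e_{12} + b13*e_{13} + b23*e_{23} with a^2 + b12^2 + b13^2 + b23^2 = 1 (so R^-1 = ~R). Expanding the columns R e_j ~R gives tr M = 4a^2 - 1 and, from the antisymmetric part, M21 - M12 = -4a*b12, M13 - M31 = 4a*b13, M32 - M23 = -4a*b23.
Here tr M = -\frac{133}{169}, so a^2 = (1 + tr M)/4 = \frac{9}{169} and a = ±\frac{3}{13}. Taking a = \frac{3}{13}: M21 - M12 = -\frac{432}{845}, M13 - M31 = \frac{48}{169}, M32 - M23 = -\frac{576}{845}, giving b12 = \frac{36}{65}, b13 = \frac{4}{13}, b23 = \frac{48}{65}, i.e. R = \frac{3}{13} + \frac{36}{65} e_{12} + \frac{4}{13} e_{13} + \frac{48}{65} e_{23}.
Its e_{12} coefficient is already positive.
Answer: \frac{3}{13} + \frac{36}{65} e_{12} + \frac{4}{13} e_{13} + \frac{48}{65} e_{23}. Note: both R and -R realise this M (trace -\frac{133}{169}); the covering map identifies them, and the e_{12}-coefficient sign is the tie-breaker.


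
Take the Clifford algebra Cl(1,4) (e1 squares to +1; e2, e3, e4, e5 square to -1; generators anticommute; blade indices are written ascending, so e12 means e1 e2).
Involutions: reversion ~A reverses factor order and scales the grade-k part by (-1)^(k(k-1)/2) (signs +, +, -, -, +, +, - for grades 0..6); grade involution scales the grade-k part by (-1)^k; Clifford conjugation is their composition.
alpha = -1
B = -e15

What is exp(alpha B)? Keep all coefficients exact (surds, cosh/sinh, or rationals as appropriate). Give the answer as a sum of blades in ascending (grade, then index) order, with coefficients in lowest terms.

B^2 = (-1)^2*(e15)^2 = 1*(+1) = 1 (a basis 2-blade squares to minus the product of its generators' squares).
B^2 = 1 — the series telescopes hyperbolically here: l = 1, alpha*l = -1, so exp(alpha B) = cosh(-1) + (sinh(-1)/1)*B = cosh(1) + (-sinh(1))*B.
Answer: cosh(1) + sinh(1)*e15


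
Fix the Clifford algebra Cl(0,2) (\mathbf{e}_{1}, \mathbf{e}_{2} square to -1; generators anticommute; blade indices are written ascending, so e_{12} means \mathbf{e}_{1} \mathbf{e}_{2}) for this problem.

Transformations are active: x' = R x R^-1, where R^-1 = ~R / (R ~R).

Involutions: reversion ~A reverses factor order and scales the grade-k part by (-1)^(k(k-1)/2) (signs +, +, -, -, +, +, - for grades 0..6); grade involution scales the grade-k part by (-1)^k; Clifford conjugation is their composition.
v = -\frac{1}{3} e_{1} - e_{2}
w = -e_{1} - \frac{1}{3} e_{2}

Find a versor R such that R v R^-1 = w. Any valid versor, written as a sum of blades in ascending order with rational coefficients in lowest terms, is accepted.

Why this works: both vectors square to -\frac{10}{9}, so q(v) = q(w) and R = v + w = -\frac{4}{3} e_{1} - \frac{4}{3} e_{2} carries v to w — its own direction survives, the complement (v - w)/2 flips.
Answer: -\frac{4}{3} e_{1} - \frac{4}{3} e_{2}


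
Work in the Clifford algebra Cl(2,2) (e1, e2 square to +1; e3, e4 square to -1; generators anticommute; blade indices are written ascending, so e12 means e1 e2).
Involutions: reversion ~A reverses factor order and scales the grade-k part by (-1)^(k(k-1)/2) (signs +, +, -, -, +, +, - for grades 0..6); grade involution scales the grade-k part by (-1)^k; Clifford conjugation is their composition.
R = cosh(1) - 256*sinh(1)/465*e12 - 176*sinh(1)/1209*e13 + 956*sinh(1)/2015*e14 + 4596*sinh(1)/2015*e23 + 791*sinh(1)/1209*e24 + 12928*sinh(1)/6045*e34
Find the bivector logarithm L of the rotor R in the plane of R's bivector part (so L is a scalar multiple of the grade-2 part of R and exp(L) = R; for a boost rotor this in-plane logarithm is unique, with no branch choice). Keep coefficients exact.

The scalar part of R is cosh(1), which fixes the rapidity magnitude through cosh (cosh is even, so it cannot fix the sign — the bivector part carries that); dividing the bivector part by sinh of the rapidity gives the plane, and L = rapidity * plane, where the joint sign ambiguity of (rapidity, plane) cancels in the product.
Concretely: cosh(rapidity) = cosh(1) gives rapidity = ±1, and since rapidity/sinh(rapidity) is even the sign is immaterial: L = (rapidity/sinh(rapidity)) * <R>_2 = (1/sinh(1)) * <R>_2.
Answer: -256/465*e12 - 176/1209*e13 + 956/2015*e14 + 4596/2015*e23 + 791/1209*e24 + 12928/6045*e34


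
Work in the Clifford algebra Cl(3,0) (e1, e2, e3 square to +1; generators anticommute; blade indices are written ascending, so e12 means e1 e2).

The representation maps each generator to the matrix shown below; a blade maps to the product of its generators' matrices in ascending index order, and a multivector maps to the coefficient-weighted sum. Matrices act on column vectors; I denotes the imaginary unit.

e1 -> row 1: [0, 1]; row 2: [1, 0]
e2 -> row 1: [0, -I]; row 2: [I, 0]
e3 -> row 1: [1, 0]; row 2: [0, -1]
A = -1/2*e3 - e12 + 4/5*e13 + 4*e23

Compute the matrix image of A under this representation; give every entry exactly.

Bivector images (products of the table entries): rho(e12) = rho(e1)rho(e2) = row 1: [I, 0]; row 2: [0, -I]; rho(e13) = rho(e1)rho(e3) = row 1: [0, -1]; row 2: [1, 0]; rho(e23) = rho(e2)rho(e3) = row 1: [0, I]; row 2: [I, 0].
M = (-1/2)*rho(e3) + (-1)*rho(e12) + (4/5)*rho(e13) + (4)*rho(e23), summed entrywise:
Answer: row 1: [-1/2 - I, -4/5 + 4*I]; row 2: [4/5 + 4*I, 1/2 + I]


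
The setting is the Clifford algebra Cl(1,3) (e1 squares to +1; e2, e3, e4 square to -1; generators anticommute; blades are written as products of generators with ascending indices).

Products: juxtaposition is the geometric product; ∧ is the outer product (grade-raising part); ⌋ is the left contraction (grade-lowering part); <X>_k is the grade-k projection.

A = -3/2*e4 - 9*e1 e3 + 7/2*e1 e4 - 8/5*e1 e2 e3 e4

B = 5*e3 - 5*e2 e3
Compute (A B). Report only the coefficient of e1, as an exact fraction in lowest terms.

step 1: 45*e1 + 45*e1 e2 - 8*e1 e4 + 15/2*e3 e4 - 8*e1 e2 e4 - 35/2*e1 e3 e4 + 15/2*e2 e3 e4 - 35/2*e1 e2 e3 e4
Answer: 45


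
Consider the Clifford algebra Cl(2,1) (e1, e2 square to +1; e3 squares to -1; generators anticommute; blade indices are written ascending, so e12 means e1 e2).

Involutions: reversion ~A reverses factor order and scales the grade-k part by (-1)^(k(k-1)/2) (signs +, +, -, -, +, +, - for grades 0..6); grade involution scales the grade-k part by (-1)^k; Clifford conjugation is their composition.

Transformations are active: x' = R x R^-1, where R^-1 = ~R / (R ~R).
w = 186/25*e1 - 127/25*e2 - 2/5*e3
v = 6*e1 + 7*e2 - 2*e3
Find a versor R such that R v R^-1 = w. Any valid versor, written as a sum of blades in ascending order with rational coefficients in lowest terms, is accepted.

Key observation: q(v) = q(w) = 81 (sandwiches preserve the norm), so R = v + w = 336/25*e1 + 48/25*e2 - 12/5*e3 works whenever it is invertible — the component of v along it is kept and (v - w)/2 reverses, sending v to w.
Answer: 336/25*e1 + 48/25*e2 - 12/5*e3


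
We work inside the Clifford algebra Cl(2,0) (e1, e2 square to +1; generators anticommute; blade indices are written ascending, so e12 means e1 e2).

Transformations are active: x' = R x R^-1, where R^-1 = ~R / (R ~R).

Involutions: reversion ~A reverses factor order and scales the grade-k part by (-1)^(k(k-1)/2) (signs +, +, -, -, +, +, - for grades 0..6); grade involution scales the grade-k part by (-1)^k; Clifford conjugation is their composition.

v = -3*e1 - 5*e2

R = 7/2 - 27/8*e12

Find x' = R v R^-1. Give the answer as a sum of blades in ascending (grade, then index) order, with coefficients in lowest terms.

~R = 7/2 + 27/8*e12, and R ~R = 1513/64, so R^-1 = ~R / (1513/64).
R v = 51/8*e1 - 221/8*e2
Answer: 435/89*e1 - 283/89*e2


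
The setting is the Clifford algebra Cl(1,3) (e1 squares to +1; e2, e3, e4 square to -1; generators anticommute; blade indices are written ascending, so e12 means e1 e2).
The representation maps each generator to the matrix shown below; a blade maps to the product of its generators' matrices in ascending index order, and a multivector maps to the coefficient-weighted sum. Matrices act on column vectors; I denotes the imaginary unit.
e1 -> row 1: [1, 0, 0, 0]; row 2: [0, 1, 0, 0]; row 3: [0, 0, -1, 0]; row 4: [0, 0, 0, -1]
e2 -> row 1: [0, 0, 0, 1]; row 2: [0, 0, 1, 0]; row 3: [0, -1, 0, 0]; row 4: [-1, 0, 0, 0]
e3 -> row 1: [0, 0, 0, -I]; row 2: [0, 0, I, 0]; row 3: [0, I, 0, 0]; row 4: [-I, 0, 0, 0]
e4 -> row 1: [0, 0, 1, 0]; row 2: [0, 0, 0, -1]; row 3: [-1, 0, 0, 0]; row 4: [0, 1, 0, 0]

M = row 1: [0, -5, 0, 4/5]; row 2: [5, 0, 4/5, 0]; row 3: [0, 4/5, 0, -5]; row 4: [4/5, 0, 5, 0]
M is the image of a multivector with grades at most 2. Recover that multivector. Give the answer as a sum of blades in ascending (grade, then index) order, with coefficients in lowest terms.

Method: the blade images are trace-orthogonal — tr(rho(e_A) rho(e_B)^-1) = 4 if A = B and 0 otherwise — and rho(e_A)^-1 = (e_A)^2 * rho(e_A) with (e_A)^2 = +1 or -1, so the coefficient of e_A in the preimage is (e_A)^2 * tr(M rho(e_A))/4.
Nonzero projections over blades of grade <= 2: e12: (e12)^2 = +1, tr(M rho(e12)) = 16/5, coefficient 4/5; e24: (e24)^2 = -1, tr(M rho(e24)) = 20, coefficient -5. Every other blade of grade <= 2 projects to 0.
Answer: 4/5*e12 - 5*e24


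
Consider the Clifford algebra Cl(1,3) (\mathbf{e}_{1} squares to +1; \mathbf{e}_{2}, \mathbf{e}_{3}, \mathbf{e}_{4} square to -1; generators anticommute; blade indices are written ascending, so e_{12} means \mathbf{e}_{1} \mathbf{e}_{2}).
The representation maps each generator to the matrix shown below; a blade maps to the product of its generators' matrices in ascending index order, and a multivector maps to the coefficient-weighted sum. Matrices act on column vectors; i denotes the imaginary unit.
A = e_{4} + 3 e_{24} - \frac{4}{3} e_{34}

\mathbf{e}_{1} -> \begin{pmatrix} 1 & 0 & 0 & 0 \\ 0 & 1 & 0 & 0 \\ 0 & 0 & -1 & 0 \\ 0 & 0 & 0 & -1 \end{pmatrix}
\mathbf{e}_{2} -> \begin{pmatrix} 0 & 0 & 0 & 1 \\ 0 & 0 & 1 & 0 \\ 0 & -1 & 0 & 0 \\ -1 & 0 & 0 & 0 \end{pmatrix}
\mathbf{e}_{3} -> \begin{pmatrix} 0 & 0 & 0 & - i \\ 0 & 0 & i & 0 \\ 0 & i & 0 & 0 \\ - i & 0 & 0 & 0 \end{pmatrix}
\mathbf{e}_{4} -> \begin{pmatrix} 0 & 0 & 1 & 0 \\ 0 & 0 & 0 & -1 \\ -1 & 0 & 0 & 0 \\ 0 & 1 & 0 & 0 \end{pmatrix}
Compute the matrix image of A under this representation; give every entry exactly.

Bivector images (products of the table entries): rho(e_{24}) = rho(\mathbf{e}_{2})rho(\mathbf{e}_{4}) = \begin{pmatrix} 0 & 1 & 0 & 0 \\ -1 & 0 & 0 & 0 \\ 0 & 0 & 0 & 1 \\ 0 & 0 & -1 & 0 \end{pmatrix}; rho(e_{34}) = rho(\mathbf{e}_{3})rho(\mathbf{e}_{4}) = \begin{pmatrix} 0 & - i & 0 & 0 \\ - i & 0 & 0 & 0 \\ 0 & 0 & 0 & - i \\ 0 & 0 & - i & 0 \end{pmatrix}.
M = (1)*rho(e_{4}) + (3)*rho(e_{24}) + (-\frac{4}{3})*rho(e_{34}), summed entrywise:
Answer: \begin{pmatrix} 0 & 3 + \frac{4 i}{3} & 1 & 0 \\ -3 + \frac{4 i}{3} & 0 & 0 & -1 \\ -1 & 0 & 0 & 3 + \frac{4 i}{3} \\ 0 & 1 & -3 + \frac{4 i}{3} & 0 \end{pmatrix}


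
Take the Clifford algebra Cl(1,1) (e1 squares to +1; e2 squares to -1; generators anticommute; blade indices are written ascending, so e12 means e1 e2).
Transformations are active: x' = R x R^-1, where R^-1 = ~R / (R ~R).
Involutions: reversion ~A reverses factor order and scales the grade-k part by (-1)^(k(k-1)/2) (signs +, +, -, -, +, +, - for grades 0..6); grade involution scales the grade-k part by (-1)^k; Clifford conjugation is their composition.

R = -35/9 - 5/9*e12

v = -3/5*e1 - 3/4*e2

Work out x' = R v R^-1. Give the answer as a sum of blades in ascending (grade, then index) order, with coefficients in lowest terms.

~R = -35/9 + 5/9*e12, and R ~R = 400/27, so R^-1 = ~R / (400/27).
R v = 23/12*e1 + 31/12*e2
Answer: -13/32*e1 - 97/160*e2


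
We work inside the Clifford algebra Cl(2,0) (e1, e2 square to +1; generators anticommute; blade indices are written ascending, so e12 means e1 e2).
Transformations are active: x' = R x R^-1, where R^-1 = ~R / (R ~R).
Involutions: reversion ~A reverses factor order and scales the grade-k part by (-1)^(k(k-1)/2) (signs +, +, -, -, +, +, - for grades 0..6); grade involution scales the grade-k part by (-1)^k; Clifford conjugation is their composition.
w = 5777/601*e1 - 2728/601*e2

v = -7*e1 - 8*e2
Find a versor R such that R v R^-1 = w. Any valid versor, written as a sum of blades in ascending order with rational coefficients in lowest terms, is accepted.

R = v + w = 1570/601*e1 - 7536/601*e2 works: the equal norms (113) guarantee its sandwich swaps v into w.
Answer: 1570/601*e1 - 7536/601*e2


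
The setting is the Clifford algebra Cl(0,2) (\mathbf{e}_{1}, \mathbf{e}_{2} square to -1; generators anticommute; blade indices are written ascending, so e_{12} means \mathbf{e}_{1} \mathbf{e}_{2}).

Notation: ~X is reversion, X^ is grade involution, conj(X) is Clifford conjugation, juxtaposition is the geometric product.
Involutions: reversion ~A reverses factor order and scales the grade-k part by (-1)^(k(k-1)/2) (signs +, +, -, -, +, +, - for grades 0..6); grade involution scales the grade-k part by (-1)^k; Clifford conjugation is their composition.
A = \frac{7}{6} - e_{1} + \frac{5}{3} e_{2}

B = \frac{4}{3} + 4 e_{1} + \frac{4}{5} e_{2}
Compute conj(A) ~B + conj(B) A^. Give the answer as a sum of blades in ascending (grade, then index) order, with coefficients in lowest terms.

first term: -\frac{10}{9} + 6 e_{1} - \frac{58}{45} e_{2} + \frac{112}{15} e_{12}
second term: \frac{38}{9} - \frac{10}{3} e_{1} - \frac{142}{45} e_{2} + \frac{112}{15} e_{12}
Answer: \frac{28}{9} + \frac{8}{3} e_{1} - \frac{40}{9} e_{2} + \frac{224}{15} e_{12}


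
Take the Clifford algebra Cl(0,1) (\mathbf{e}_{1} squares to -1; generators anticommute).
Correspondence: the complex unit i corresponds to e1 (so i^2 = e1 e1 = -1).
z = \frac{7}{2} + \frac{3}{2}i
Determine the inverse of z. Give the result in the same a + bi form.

In blades: z = \frac{7}{2} + \frac{3}{2} e_{1}.
With qbar = \frac{7}{2} - \frac{3}{2} e_{1} (scalar fixed, mapped units negated), z qbar = \frac{29}{2} (the sum of squared coefficients), so z^-1 = qbar / (\frac{29}{2}) = \frac{7}{29} - \frac{3}{29} e_{1}; translating back:
Answer: \frac{7}{29} - \frac{3}{29}i


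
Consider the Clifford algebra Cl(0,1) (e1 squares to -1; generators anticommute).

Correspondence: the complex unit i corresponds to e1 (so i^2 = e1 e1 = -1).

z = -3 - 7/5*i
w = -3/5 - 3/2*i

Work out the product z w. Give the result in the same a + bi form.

In blades: z = -3 - 7/5*e1, w = -3/5 - 3/2*e1.
Distribute z over w term by term (generator squares from the signature, products reordered to ascending indices): (-3)*w = 9/5 + 9/2*e1; (-7/5*e1)*w = -21/10 + 21/25*e1.
Sum: -3/10 + 267/50*e1; translating back through the correspondence:
Answer: -3/10 + 267/50*i


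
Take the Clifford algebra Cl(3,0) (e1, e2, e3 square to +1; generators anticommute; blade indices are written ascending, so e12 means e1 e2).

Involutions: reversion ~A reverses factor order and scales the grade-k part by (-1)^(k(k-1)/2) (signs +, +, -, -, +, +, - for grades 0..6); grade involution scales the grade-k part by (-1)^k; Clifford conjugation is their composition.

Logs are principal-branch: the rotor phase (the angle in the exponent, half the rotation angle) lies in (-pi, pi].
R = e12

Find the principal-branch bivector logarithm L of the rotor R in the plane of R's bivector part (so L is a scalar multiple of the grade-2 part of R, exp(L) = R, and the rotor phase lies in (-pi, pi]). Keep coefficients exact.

The scalar part of R is 0, so the principal-branch rotor phase is pinned; divide the bivector part by its sine to get the unit plane — L is the phase times that plane.
Concretely: cos(phase) = 0 gives phase = ±pi/2, and since phase/sin(phase) is even the sign is immaterial: L = (phase/sin(phase)) * <R>_2 = (pi/2) * <R>_2.
Answer: pi/2*e12


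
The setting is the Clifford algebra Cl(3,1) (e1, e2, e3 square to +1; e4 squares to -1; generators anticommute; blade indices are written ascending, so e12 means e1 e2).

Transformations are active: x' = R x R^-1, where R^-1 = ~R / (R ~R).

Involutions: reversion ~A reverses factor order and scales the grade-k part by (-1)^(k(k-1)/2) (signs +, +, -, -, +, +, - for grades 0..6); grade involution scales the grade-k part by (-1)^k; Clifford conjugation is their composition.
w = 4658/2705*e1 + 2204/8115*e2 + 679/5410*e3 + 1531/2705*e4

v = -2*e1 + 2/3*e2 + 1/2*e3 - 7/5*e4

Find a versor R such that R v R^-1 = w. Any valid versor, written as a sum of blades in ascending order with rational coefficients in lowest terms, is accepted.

Sketch: the shared square 2461/900 makes R = v + w = -752/2705*e1 + 2538/2705*e2 + 1692/2705*e3 - 2256/2705*e4 the natural versor; its sandwich fixes that direction, negates (v - w)/2, and sends v to w.
Answer: -752/2705*e1 + 2538/2705*e2 + 1692/2705*e3 - 2256/2705*e4


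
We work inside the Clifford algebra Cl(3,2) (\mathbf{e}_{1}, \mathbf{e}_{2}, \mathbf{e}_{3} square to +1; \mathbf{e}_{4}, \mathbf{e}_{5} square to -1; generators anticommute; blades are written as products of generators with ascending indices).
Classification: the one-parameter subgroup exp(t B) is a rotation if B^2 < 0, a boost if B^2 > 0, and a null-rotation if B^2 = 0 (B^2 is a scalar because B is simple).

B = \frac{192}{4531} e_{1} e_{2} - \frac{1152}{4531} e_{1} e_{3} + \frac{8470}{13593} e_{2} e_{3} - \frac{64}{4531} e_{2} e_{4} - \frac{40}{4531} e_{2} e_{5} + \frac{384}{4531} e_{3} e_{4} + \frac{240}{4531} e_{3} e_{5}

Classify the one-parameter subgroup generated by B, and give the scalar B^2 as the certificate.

B^2 term by term: the squares give (\frac{192}{4531})^2*(e_{1} e_{2})^2 + (-\frac{1152}{4531})^2*(e_{1} e_{3})^2 + (\frac{8470}{13593})^2*(e_{2} e_{3})^2 + (-\frac{64}{4531})^2*(e_{2} e_{4})^2 + (-\frac{40}{4531})^2*(e_{2} e_{5})^2 + (\frac{384}{4531})^2*(e_{3} e_{4})^2 + (\frac{240}{4531})^2*(e_{3} e_{5})^2 = \frac{36864}{20529961}*(-1) + \frac{1327104}{20529961}*(-1) + \frac{71740900}{184769649}*(-1) + \frac{4096}{20529961}*(+1) + \frac{1600}{20529961}*(+1) + \frac{147456}{20529961}*(+1) + \frac{57600}{20529961}*(+1) = -\frac{4}{9} (each basis 2-blade squares to minus the product of its generators' squares); cross terms between blades sharing an index anticommute and cancel; the commuting (index-disjoint) pairs give grade-4 terms 2*c*c'*(blade product), which cancel blade by blade — e_{1} e_{2} e_{3} e_{4}: \frac{147456}{20529961} - \frac{147456}{20529961} = 0; e_{1} e_{2} e_{3} e_{5}: \frac{92160}{20529961} - \frac{92160}{20529961} = 0; e_{2} e_{3} e_{4} e_{5}: \frac{30720}{20529961} - \frac{30720}{20529961} = 0 — confirming B is simple. So B^2 = -\frac{4}{9}.
Answer: rotation, certificate B^2 = -\frac{4}{9}. Why this suffices: the scalar -\frac{4}{9} survives any versor conjugation, so its sign alone determines the class however B is presented.


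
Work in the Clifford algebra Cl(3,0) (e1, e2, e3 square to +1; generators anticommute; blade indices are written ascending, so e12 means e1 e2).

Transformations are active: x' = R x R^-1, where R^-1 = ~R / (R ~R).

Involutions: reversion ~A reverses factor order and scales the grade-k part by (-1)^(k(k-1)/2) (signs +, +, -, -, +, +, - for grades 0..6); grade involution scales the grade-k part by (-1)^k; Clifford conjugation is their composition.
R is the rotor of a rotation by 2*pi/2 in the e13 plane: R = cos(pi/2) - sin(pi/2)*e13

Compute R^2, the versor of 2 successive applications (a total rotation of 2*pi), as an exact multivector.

Rotor phase runs at HALF the rotation angle; powers of one rotor simply add phase, so after 2 steps in e13 the phase is 2*pi/2 = pi and R^2 = cos(pi) - sin(pi)*e13.
cos(pi) = -1 and sin(pi) = 0, so R^2 = -1. The total rotation 2*pi is 1 full turn, so every vector returns to itself, yet the rotor is -1, on the OTHER sheet of the double cover (an odd number of 2*pi turns).
Answer: -1


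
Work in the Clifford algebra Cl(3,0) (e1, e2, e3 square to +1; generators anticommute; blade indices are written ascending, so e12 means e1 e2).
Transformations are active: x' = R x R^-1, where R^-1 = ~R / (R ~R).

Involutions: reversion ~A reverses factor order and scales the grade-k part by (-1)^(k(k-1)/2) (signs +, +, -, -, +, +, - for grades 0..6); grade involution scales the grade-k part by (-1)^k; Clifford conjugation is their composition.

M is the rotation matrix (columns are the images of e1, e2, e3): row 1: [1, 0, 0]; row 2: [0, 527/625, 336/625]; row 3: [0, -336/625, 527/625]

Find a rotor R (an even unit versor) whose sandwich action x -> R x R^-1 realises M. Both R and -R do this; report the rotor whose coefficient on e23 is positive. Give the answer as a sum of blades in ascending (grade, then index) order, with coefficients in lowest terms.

Method: write R = a + b12*e12 + b13*e13 + b23*e23 with a^2 + b12^2 + b13^2 + b23^2 = 1 (so R^-1 = ~R). Expanding the columns R e_j ~R gives tr M = 4a^2 - 1 and, from the antisymmetric part, M21 - M12 = -4a*b12, M13 - M31 = 4a*b13, M32 - M23 = -4a*b23.
Here tr M = 1679/625, so a^2 = (1 + tr M)/4 = 576/625 and a = ±24/25. Taking a = 24/25: M21 - M12 = 0, M13 - M31 = 0, M32 - M23 = -672/625, giving b12 = 0, b13 = 0, b23 = 7/25, i.e. R = 24/25 + 7/25*e23.
Its e23 coefficient is already positive.
Answer: 24/25 + 7/25*e23. Uniqueness: Spin(3) -> SO(3) maps R and -R to the same rotation of trace 1679/625; fixing the sign of the e23 coefficient removes the ambiguity.


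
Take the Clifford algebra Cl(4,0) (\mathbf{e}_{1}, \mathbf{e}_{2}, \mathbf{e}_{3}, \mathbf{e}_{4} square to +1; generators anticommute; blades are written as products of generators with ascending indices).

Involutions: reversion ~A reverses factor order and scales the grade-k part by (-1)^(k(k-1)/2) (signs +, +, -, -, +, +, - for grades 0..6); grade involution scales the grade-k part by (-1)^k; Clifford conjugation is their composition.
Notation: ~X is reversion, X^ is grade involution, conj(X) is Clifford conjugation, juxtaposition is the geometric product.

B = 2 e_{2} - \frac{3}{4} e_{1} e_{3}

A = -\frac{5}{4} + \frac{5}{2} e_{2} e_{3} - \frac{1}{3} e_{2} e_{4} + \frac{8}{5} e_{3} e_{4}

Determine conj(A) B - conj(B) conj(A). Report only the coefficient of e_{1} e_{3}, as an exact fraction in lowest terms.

first term: -\frac{5}{2} e_{2} + 5 e_{3} - \frac{2}{3} e_{4} + \frac{15}{8} e_{1} e_{2} + \frac{15}{16} e_{1} e_{3} - \frac{6}{5} e_{1} e_{4} - \frac{16}{5} e_{2} e_{3} e_{4} + \frac{1}{4} e_{1} e_{2} e_{3} e_{4}
second term: \frac{5}{2} e_{2} + 5 e_{3} - \frac{2}{3} e_{4} + \frac{15}{8} e_{1} e_{2} - \frac{15}{16} e_{1} e_{3} - \frac{6}{5} e_{1} e_{4} + \frac{16}{5} e_{2} e_{3} e_{4} - \frac{1}{4} e_{1} e_{2} e_{3} e_{4}
Answer: \frac{15}{8}


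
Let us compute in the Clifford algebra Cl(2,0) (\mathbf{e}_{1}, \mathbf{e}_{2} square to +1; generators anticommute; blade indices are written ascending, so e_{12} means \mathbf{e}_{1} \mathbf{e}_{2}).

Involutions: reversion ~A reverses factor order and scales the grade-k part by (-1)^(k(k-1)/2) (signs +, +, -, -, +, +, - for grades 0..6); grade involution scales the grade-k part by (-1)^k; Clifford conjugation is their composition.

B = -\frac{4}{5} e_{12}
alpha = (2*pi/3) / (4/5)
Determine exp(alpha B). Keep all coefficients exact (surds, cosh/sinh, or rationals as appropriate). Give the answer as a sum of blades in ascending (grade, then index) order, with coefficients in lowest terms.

B^2 = (-\frac{4}{5})^2*(e_{12})^2 = \frac{16}{25}*(-1) = -\frac{16}{25} (a basis 2-blade squares to minus the product of its generators' squares).
B^2 = -\frac{16}{25} — since the square is negative, the closed form is circular: l = \frac{4}{5}, alpha*l = \frac{2 \pi}{3}, so exp(alpha B) = cos(\frac{2 \pi}{3}) + (sin(\frac{2 \pi}{3})/(\frac{4}{5}))*B = - \frac{1}{2} + (\frac{5 \sqrt{3}}{8})*B.
Answer: - \frac{1}{2} - \frac{\sqrt{3}}{2} e_{12}


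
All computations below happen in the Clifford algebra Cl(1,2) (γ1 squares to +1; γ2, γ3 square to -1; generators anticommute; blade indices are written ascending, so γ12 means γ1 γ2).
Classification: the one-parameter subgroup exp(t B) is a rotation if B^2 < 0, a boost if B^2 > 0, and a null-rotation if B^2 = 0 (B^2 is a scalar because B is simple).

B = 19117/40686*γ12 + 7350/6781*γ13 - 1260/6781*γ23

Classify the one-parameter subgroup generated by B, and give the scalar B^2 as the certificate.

B^2 term by term: the squares give (19117/40686)^2*(γ12)^2 + (7350/6781)^2*(γ13)^2 + (-1260/6781)^2*(γ23)^2 = 365459689/1655350596*(+1) + 54022500/45981961*(+1) + 1587600/45981961*(-1) = 49/36 (each basis 2-blade squares to minus the product of its generators' squares); cross terms between blades sharing an index anticommute and cancel. So B^2 = 49/36.
Answer: boost, certificate B^2 = 49/36. Certificate logic: 49/36 is a conjugation-invariant scalar, so its sign fixes rotation versus boost versus null-rotation outright.
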